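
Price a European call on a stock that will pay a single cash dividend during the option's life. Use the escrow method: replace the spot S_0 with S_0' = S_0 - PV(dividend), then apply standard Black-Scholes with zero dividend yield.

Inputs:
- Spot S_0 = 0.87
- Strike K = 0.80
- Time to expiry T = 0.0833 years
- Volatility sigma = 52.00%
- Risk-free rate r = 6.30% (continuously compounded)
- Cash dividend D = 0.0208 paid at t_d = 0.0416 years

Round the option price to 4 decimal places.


PV(D) = D * exp(-r * t_d) = 0.0208 * 0.99738263 = 0.02074556
S_0' = S_0 - PV(D) = 0.8700 - 0.02074556 = 0.84925444
d1 = (ln(S_0'/K) + (r + sigma^2/2)*T) / (sigma*sqrt(T)) = 0.50810660
d2 = d1 - sigma*sqrt(T) = 0.35802555
exp(-rT) = 0.99476585
N(d1) = 0.69431071; N(d2) = 0.63983790
C = S_0' * N(d1) - K * exp(-rT) * N(d2) = 0.84925444 * 0.69431071 - 0.8000 * 0.99476585 * 0.63983790 = 0.0805

Answer: Price = 0.0805


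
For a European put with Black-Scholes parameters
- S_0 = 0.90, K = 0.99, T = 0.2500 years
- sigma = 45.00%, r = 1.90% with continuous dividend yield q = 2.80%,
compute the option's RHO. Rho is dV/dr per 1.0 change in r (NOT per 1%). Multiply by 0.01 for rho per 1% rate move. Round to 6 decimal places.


Answer: Rho = -0.174277

Derivation:
d1 = -0.3211007991; d2 = -0.5461007991
phi(d1) = 0.3788968044; exp(-qT) = 0.9930244429; exp(-rT) = 0.9952612634
N(-d2) = 0.7075016747
Rho = -K*T*exp(-rT)*N(-d2) = -0.9900 * 0.2500 * 0.9952612634 * 0.7075016747 = -0.174277


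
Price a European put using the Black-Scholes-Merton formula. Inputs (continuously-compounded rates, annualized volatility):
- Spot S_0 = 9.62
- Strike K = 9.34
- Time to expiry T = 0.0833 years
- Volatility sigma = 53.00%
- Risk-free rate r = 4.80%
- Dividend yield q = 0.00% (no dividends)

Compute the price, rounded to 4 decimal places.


d1 = (ln(S/K) + (r - q + 0.5*sigma^2) * T) / (sigma * sqrt(T)) = 0.29572282
d2 = d1 - sigma * sqrt(T) = 0.14275560
exp(-rT) = 0.99600958; exp(-qT) = 1.00000000
P = K * exp(-rT) * N(-d2) - S_0 * exp(-qT) * N(-d1)
N(-d1) = 0.38372088; N(-d2) = 0.44324160
P = 9.3400 * 0.99600958 * 0.44324160 - 9.6200 * 1.00000000 * 0.38372088 = 0.4320

Answer: Price = 0.4320


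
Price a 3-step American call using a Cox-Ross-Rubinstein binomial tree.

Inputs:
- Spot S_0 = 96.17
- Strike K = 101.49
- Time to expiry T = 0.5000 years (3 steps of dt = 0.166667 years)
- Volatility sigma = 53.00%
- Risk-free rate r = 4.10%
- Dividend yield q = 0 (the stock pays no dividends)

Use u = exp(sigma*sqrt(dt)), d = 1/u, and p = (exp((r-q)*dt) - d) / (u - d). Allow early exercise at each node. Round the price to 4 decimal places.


Answer: Price = V(0,0) = 14.0110

Derivation:
dt = T/N = 0.166667
u = exp(sigma*sqrt(dt)) = 1.241564; d = 1/u = 0.805436
p = (exp((r-q)*dt) - d) / (u - d) = 0.461839
Discount per step: exp(-r*dt) = 0.993190
Stock lattice S(k, i) with i counting down-moves:
  k=0: S(0,0) = 96.1700
  k=1: S(1,0) = 119.4012; S(1,1) = 77.4588
  k=2: S(2,0) = 148.2442; S(2,1) = 96.1700; S(2,2) = 62.3881
  k=3: S(3,0) = 184.0546; S(3,1) = 119.4012; S(3,2) = 77.4588; S(3,3) = 50.2496
Terminal payoffs V(N, i) = max(S_T - K, 0):
  V(3,0) = 82.564561; V(3,1) = 17.911176; V(3,2) = 0.000000; V(3,3) = 0.000000
Backward induction: V(k, i) = exp(-r*dt) * [p * V(k+1, i) + (1-p) * V(k+1, i+1)]; then take max(V_cont, immediate exercise) for American.
  V(2,0) = exp(-r*dt) * [p*82.564561 + (1-p)*17.911176] = 47.445311; exercise = 46.754160; V(2,0) = max -> 47.445311
  V(2,1) = exp(-r*dt) * [p*17.911176 + (1-p)*0.000000] = 8.215747; exercise = 0.000000; V(2,1) = max -> 8.215747
  V(2,2) = exp(-r*dt) * [p*0.000000 + (1-p)*0.000000] = 0.000000; exercise = 0.000000; V(2,2) = max -> 0.000000
  V(1,0) = exp(-r*dt) * [p*47.445311 + (1-p)*8.215747] = 26.154158; exercise = 17.911176; V(1,0) = max -> 26.154158
  V(1,1) = exp(-r*dt) * [p*8.215747 + (1-p)*0.000000] = 3.768513; exercise = 0.000000; V(1,1) = max -> 3.768513
  V(0,0) = exp(-r*dt) * [p*26.154158 + (1-p)*3.768513] = 14.011007; exercise = 0.000000; V(0,0) = max -> 14.011007


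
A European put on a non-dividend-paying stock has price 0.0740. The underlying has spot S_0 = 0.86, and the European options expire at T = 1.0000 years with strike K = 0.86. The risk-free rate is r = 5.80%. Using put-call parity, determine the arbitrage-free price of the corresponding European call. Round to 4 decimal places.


Answer: Call price = 0.1225

Derivation:
Put-call parity: C - P = S_0 * exp(-qT) - K * exp(-rT).
S_0 * exp(-qT) = 0.8600 * 1.00000000 = 0.86000000
K * exp(-rT) = 0.8600 * 0.94364995 = 0.81153895
C = P + S*exp(-qT) - K*exp(-rT)
C = 0.0740 + 0.86000000 - 0.81153895 = 0.1225


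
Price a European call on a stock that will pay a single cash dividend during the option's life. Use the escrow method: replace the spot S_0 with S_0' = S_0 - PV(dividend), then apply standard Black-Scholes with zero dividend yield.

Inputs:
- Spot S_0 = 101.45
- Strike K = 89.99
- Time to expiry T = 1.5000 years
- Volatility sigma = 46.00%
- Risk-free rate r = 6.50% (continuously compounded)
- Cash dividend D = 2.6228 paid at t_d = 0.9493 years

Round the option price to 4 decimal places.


PV(D) = D * exp(-r * t_d) = 2.6228 * 0.94016066 = 2.46585339
S_0' = S_0 - PV(D) = 101.4500 - 2.46585339 = 98.98414661
d1 = (ln(S_0'/K) + (r + sigma^2/2)*T) / (sigma*sqrt(T)) = 0.62384093
d2 = d1 - sigma*sqrt(T) = 0.06045829
exp(-rT) = 0.90710234
N(d1) = 0.73363397; N(d2) = 0.52410468
C = S_0' * N(d1) - K * exp(-rT) * N(d2) = 98.98414661 * 0.73363397 - 89.9900 * 0.90710234 * 0.52410468 = 29.8354

Answer: Price = 29.8354


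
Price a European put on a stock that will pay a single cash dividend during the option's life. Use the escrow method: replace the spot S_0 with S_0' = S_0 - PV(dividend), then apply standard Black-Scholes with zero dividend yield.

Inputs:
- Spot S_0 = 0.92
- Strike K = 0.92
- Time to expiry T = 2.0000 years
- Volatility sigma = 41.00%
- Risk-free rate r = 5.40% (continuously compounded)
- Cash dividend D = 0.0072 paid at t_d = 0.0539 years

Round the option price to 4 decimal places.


PV(D) = D * exp(-r * t_d) = 0.0072 * 0.99709363 = 0.00717907
S_0' = S_0 - PV(D) = 0.9200 - 0.00717907 = 0.91282093
d1 = (ln(S_0'/K) + (r + sigma^2/2)*T) / (sigma*sqrt(T)) = 0.46266523
d2 = d1 - sigma*sqrt(T) = -0.11716233
exp(-rT) = 0.89762760
N(-d1) = 0.32180217; N(-d2) = 0.54663429
P = K * exp(-rT) * N(-d2) - S_0' * N(-d1) = 0.9200 * 0.89762760 * 0.54663429 - 0.91282093 * 0.32180217 = 0.1577

Answer: Price = 0.1577


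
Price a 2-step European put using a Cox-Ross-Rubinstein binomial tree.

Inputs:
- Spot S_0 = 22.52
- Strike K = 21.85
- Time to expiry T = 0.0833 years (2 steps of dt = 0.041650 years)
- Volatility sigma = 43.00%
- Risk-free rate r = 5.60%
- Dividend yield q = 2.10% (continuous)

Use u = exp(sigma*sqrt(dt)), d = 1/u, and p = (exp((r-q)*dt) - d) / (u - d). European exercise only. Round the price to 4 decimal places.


dt = T/N = 0.041650
u = exp(sigma*sqrt(dt)) = 1.091722; d = 1/u = 0.915985
p = (exp((r-q)*dt) - d) / (u - d) = 0.486376
Discount per step: exp(-r*dt) = 0.997670
Stock lattice S(k, i) with i counting down-moves:
  k=0: S(0,0) = 22.5200
  k=1: S(1,0) = 24.5856; S(1,1) = 20.6280
  k=2: S(2,0) = 26.8406; S(2,1) = 22.5200; S(2,2) = 18.8949
Terminal payoffs V(N, i) = max(K - S_T, 0):
  V(2,0) = 0.000000; V(2,1) = 0.000000; V(2,2) = 2.955098
Backward induction: V(k, i) = exp(-r*dt) * [p * V(k+1, i) + (1-p) * V(k+1, i+1)].
  V(1,0) = exp(-r*dt) * [p*0.000000 + (1-p)*0.000000] = 0.000000
  V(1,1) = exp(-r*dt) * [p*0.000000 + (1-p)*2.955098] = 1.514273
  V(0,0) = exp(-r*dt) * [p*0.000000 + (1-p)*1.514273] = 0.775954

Answer: Price = V(0,0) = 0.7760


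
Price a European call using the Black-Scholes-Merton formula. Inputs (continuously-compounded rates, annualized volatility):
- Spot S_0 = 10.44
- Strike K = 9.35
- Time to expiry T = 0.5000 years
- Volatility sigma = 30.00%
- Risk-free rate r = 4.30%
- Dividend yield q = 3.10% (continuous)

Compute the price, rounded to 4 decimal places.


Answer: Price = 1.5045

Derivation:
d1 = (ln(S/K) + (r - q + 0.5*sigma^2) * T) / (sigma * sqrt(T)) = 0.65415975
d2 = d1 - sigma * sqrt(T) = 0.44202772
exp(-rT) = 0.97872948; exp(-qT) = 0.98461951
C = S_0 * exp(-qT) * N(d1) - K * exp(-rT) * N(d2)
N(d1) = 0.74349556; N(d2) = 0.67076543
C = 10.4400 * 0.98461951 * 0.74349556 - 9.3500 * 0.97872948 * 0.67076543 = 1.5045


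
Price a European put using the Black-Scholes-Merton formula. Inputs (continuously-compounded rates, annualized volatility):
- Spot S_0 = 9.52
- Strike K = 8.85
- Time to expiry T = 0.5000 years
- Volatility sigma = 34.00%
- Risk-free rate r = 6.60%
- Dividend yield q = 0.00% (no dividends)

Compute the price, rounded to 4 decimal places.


Answer: Price = 0.4687

Derivation:
d1 = (ln(S/K) + (r - q + 0.5*sigma^2) * T) / (sigma * sqrt(T)) = 0.56101598
d2 = d1 - sigma * sqrt(T) = 0.32059968
exp(-rT) = 0.96753856; exp(-qT) = 1.00000000
P = K * exp(-rT) * N(-d2) - S_0 * exp(-qT) * N(-d1)
N(-d1) = 0.28739332; N(-d2) = 0.37425689
P = 8.8500 * 0.96753856 * 0.37425689 - 9.5200 * 1.00000000 * 0.28739332 = 0.4687


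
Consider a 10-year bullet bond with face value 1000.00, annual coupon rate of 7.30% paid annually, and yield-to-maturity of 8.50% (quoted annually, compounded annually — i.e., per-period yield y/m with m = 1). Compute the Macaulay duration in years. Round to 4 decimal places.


Coupon per period c = face * coupon_rate / m = 73.000000
Periods per year m = 1; per-period yield y/m = 0.085000
Number of cashflows N = 10
Cashflows (t years, CF_t, discount factor 1/(1+y/m)^(m*t), PV):
  t = 1.0000: CF_t = 73.000000, DF = 0.921659, PV = 67.281106
  t = 2.0000: CF_t = 73.000000, DF = 0.849455, PV = 62.010236
  t = 3.0000: CF_t = 73.000000, DF = 0.782908, PV = 57.152291
  t = 4.0000: CF_t = 73.000000, DF = 0.721574, PV = 52.674923
  t = 5.0000: CF_t = 73.000000, DF = 0.665045, PV = 48.548316
  t = 6.0000: CF_t = 73.000000, DF = 0.612945, PV = 44.744992
  t = 7.0000: CF_t = 73.000000, DF = 0.564926, PV = 41.239624
  t = 8.0000: CF_t = 73.000000, DF = 0.520669, PV = 38.008870
  t = 9.0000: CF_t = 73.000000, DF = 0.479880, PV = 35.031216
  t = 10.0000: CF_t = 1073.000000, DF = 0.442285, PV = 474.572250
Price P = sum_t PV_t = 921.263823
Macaulay numerator sum_t t * PV_t:
  t * PV_t at t = 1.0000: 67.281106
  t * PV_t at t = 2.0000: 124.020472
  t * PV_t at t = 3.0000: 171.456874
  t * PV_t at t = 4.0000: 210.699691
  t * PV_t at t = 5.0000: 242.741580
  t * PV_t at t = 6.0000: 268.469950
  t * PV_t at t = 7.0000: 288.677365
  t * PV_t at t = 8.0000: 304.070957
  t * PV_t at t = 9.0000: 315.280947
  t * PV_t at t = 10.0000: 4745.722503
Macaulay duration D = (sum_t t * PV_t) / P = 6738.421444 / 921.263823 = 7.314323

Answer: Macaulay duration = 7.3143 years


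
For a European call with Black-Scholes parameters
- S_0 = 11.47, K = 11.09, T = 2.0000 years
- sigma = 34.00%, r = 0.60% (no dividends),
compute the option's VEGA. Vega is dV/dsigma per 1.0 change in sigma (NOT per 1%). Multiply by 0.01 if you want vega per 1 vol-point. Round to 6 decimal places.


d1 = 0.3354413283; d2 = -0.1453912829
phi(d1) = 0.3771173090; exp(-qT) = 1.0000000000; exp(-rT) = 0.9880717129
Vega = S * exp(-qT) * phi(d1) * sqrt(T) = 11.4700 * 1.0000000000 * 0.3771173090 * 1.4142135624 = 6.117231

Answer: Vega = 6.117231


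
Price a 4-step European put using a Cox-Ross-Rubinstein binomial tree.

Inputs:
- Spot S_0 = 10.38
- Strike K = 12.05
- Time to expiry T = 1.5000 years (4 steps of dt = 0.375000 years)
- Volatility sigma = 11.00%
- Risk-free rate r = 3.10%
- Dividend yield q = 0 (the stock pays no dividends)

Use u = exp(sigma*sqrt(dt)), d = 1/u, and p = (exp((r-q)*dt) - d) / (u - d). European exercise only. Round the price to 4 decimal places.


Answer: Price = V(0,0) = 1.2775

Derivation:
dt = T/N = 0.375000
u = exp(sigma*sqrt(dt)) = 1.069682; d = 1/u = 0.934858
p = (exp((r-q)*dt) - d) / (u - d) = 0.569893
Discount per step: exp(-r*dt) = 0.988442
Stock lattice S(k, i) with i counting down-moves:
  k=0: S(0,0) = 10.3800
  k=1: S(1,0) = 11.1033; S(1,1) = 9.7038
  k=2: S(2,0) = 11.8770; S(2,1) = 10.3800; S(2,2) = 9.0717
  k=3: S(3,0) = 12.7046; S(3,1) = 11.1033; S(3,2) = 9.7038; S(3,3) = 8.4807
  k=4: S(4,0) = 13.5899; S(4,1) = 11.8770; S(4,2) = 10.3800; S(4,3) = 9.0717; S(4,4) = 7.9283
Terminal payoffs V(N, i) = max(K - S_T, 0):
  V(4,0) = 0.000000; V(4,1) = 0.173011; V(4,2) = 1.670000; V(4,3) = 2.978307; V(4,4) = 4.121713
Backward induction: V(k, i) = exp(-r*dt) * [p * V(k+1, i) + (1-p) * V(k+1, i+1)].
  V(3,0) = exp(-r*dt) * [p*0.000000 + (1-p)*0.173011] = 0.073553
  V(3,1) = exp(-r*dt) * [p*0.173011 + (1-p)*1.670000] = 0.807436
  V(3,2) = exp(-r*dt) * [p*1.670000 + (1-p)*2.978307] = 2.206907
  V(3,3) = exp(-r*dt) * [p*2.978307 + (1-p)*4.121713] = 3.429988
  V(2,0) = exp(-r*dt) * [p*0.073553 + (1-p)*0.807436] = 0.384703
  V(2,1) = exp(-r*dt) * [p*0.807436 + (1-p)*2.206907] = 1.393069
  V(2,2) = exp(-r*dt) * [p*2.206907 + (1-p)*3.429988] = 2.701376
  V(1,0) = exp(-r*dt) * [p*0.384703 + (1-p)*1.393069] = 0.808950
  V(1,1) = exp(-r*dt) * [p*1.393069 + (1-p)*2.701376] = 1.933177
  V(0,0) = exp(-r*dt) * [p*0.808950 + (1-p)*1.933177] = 1.277550


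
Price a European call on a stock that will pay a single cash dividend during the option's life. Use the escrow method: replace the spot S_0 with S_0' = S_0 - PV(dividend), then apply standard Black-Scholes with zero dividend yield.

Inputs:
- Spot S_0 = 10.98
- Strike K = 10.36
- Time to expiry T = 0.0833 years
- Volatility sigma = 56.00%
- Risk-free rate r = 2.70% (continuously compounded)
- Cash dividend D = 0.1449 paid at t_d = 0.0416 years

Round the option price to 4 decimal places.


Answer: Price = 0.9598

Derivation:
PV(D) = D * exp(-r * t_d) = 0.1449 * 0.99887743 = 0.14473734
S_0' = S_0 - PV(D) = 10.9800 - 0.14473734 = 10.83526266
d1 = (ln(S_0'/K) + (r + sigma^2/2)*T) / (sigma*sqrt(T)) = 0.37224380
d2 = d1 - sigma*sqrt(T) = 0.21061806
exp(-rT) = 0.99775343
N(d1) = 0.64514433; N(d2) = 0.58340734
C = S_0' * N(d1) - K * exp(-rT) * N(d2) = 10.83526266 * 0.64514433 - 10.3600 * 0.99775343 * 0.58340734 = 0.9598


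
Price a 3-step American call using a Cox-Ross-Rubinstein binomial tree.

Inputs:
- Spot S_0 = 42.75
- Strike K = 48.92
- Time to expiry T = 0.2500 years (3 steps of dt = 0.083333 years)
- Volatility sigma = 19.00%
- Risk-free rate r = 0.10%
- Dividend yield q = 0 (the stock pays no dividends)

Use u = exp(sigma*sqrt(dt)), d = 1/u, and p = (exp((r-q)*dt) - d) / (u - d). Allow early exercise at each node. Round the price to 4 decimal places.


Answer: Price = V(0,0) = 0.1705

Derivation:
dt = T/N = 0.083333
u = exp(sigma*sqrt(dt)) = 1.056380; d = 1/u = 0.946629
p = (exp((r-q)*dt) - d) / (u - d) = 0.487051
Discount per step: exp(-r*dt) = 0.999917
Stock lattice S(k, i) with i counting down-moves:
  k=0: S(0,0) = 42.7500
  k=1: S(1,0) = 45.1603; S(1,1) = 40.4684
  k=2: S(2,0) = 47.7064; S(2,1) = 42.7500; S(2,2) = 38.3085
  k=3: S(3,0) = 50.3961; S(3,1) = 45.1603; S(3,2) = 40.4684; S(3,3) = 36.2640
Terminal payoffs V(N, i) = max(S_T - K, 0):
  V(3,0) = 1.476112; V(3,1) = 0.000000; V(3,2) = 0.000000; V(3,3) = 0.000000
Backward induction: V(k, i) = exp(-r*dt) * [p * V(k+1, i) + (1-p) * V(k+1, i+1)]; then take max(V_cont, immediate exercise) for American.
  V(2,0) = exp(-r*dt) * [p*1.476112 + (1-p)*0.000000] = 0.718881; exercise = 0.000000; V(2,0) = max -> 0.718881
  V(2,1) = exp(-r*dt) * [p*0.000000 + (1-p)*0.000000] = 0.000000; exercise = 0.000000; V(2,1) = max -> 0.000000
  V(2,2) = exp(-r*dt) * [p*0.000000 + (1-p)*0.000000] = 0.000000; exercise = 0.000000; V(2,2) = max -> 0.000000
  V(1,0) = exp(-r*dt) * [p*0.718881 + (1-p)*0.000000] = 0.350102; exercise = 0.000000; V(1,0) = max -> 0.350102
  V(1,1) = exp(-r*dt) * [p*0.000000 + (1-p)*0.000000] = 0.000000; exercise = 0.000000; V(1,1) = max -> 0.000000
  V(0,0) = exp(-r*dt) * [p*0.350102 + (1-p)*0.000000] = 0.170503; exercise = 0.000000; V(0,0) = max -> 0.170503


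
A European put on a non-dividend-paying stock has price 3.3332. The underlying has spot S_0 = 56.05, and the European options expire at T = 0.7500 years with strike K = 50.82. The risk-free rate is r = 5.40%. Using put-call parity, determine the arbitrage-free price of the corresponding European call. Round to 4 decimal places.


Answer: Call price = 10.5803

Derivation:
Put-call parity: C - P = S_0 * exp(-qT) - K * exp(-rT).
S_0 * exp(-qT) = 56.0500 * 1.00000000 = 56.05000000
K * exp(-rT) = 50.8200 * 0.96030916 = 48.80291174
C = P + S*exp(-qT) - K*exp(-rT)
C = 3.3332 + 56.05000000 - 48.80291174 = 10.5803


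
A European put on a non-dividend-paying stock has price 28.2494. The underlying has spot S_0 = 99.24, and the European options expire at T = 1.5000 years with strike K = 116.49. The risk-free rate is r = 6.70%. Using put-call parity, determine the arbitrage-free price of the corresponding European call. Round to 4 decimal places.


Put-call parity: C - P = S_0 * exp(-qT) - K * exp(-rT).
S_0 * exp(-qT) = 99.2400 * 1.00000000 = 99.24000000
K * exp(-rT) = 116.4900 * 0.90438511 = 105.35182174
C = P + S*exp(-qT) - K*exp(-rT)
C = 28.2494 + 99.24000000 - 105.35182174 = 22.1376

Answer: Call price = 22.1376


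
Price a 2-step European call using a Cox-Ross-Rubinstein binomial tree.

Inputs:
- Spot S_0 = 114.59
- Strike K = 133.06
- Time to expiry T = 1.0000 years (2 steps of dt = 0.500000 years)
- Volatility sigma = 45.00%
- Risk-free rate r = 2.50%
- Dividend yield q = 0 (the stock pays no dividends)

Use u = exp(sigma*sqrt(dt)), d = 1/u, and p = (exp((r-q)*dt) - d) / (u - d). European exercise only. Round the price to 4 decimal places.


Answer: Price = V(0,0) = 15.8014

Derivation:
dt = T/N = 0.500000
u = exp(sigma*sqrt(dt)) = 1.374648; d = 1/u = 0.727459
p = (exp((r-q)*dt) - d) / (u - d) = 0.440550
Discount per step: exp(-r*dt) = 0.987578
Stock lattice S(k, i) with i counting down-moves:
  k=0: S(0,0) = 114.5900
  k=1: S(1,0) = 157.5210; S(1,1) = 83.3595
  k=2: S(2,0) = 216.5360; S(2,1) = 114.5900; S(2,2) = 60.6406
Terminal payoffs V(N, i) = max(S_T - K, 0):
  V(2,0) = 83.475963; V(2,1) = 0.000000; V(2,2) = 0.000000
Backward induction: V(k, i) = exp(-r*dt) * [p * V(k+1, i) + (1-p) * V(k+1, i+1)].
  V(1,0) = exp(-r*dt) * [p*83.475963 + (1-p)*0.000000] = 36.318542
  V(1,1) = exp(-r*dt) * [p*0.000000 + (1-p)*0.000000] = 0.000000
  V(0,0) = exp(-r*dt) * [p*36.318542 + (1-p)*0.000000] = 15.801393


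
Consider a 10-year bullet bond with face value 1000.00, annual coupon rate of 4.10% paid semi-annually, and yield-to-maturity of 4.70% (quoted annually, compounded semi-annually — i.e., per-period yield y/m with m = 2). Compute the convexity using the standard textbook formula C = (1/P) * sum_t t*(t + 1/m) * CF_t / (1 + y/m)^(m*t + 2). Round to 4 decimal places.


Answer: Convexity = 77.2754

Derivation:
Coupon per period c = face * coupon_rate / m = 20.500000
Periods per year m = 2; per-period yield y/m = 0.023500
Number of cashflows N = 20
Cashflows (t years, CF_t, discount factor 1/(1+y/m)^(m*t), PV):
  t = 0.5000: CF_t = 20.500000, DF = 0.977040, PV = 20.029311
  t = 1.0000: CF_t = 20.500000, DF = 0.954606, PV = 19.569430
  t = 1.5000: CF_t = 20.500000, DF = 0.932688, PV = 19.120107
  t = 2.0000: CF_t = 20.500000, DF = 0.911273, PV = 18.681101
  t = 2.5000: CF_t = 20.500000, DF = 0.890350, PV = 18.252175
  t = 3.0000: CF_t = 20.500000, DF = 0.869907, PV = 17.833097
  t = 3.5000: CF_t = 20.500000, DF = 0.849934, PV = 17.423642
  t = 4.0000: CF_t = 20.500000, DF = 0.830419, PV = 17.023587
  t = 4.5000: CF_t = 20.500000, DF = 0.811352, PV = 16.632719
  t = 5.0000: CF_t = 20.500000, DF = 0.792723, PV = 16.250824
  t = 5.5000: CF_t = 20.500000, DF = 0.774522, PV = 15.877698
  t = 6.0000: CF_t = 20.500000, DF = 0.756739, PV = 15.513139
  t = 6.5000: CF_t = 20.500000, DF = 0.739363, PV = 15.156951
  t = 7.0000: CF_t = 20.500000, DF = 0.722387, PV = 14.808941
  t = 7.5000: CF_t = 20.500000, DF = 0.705801, PV = 14.468921
  t = 8.0000: CF_t = 20.500000, DF = 0.689596, PV = 14.136709
  t = 8.5000: CF_t = 20.500000, DF = 0.673762, PV = 13.812124
  t = 9.0000: CF_t = 20.500000, DF = 0.658292, PV = 13.494991
  t = 9.5000: CF_t = 20.500000, DF = 0.643178, PV = 13.185141
  t = 10.0000: CF_t = 1020.500000, DF = 0.628410, PV = 641.292365
Price P = sum_t PV_t = 952.562974
Convexity numerator sum_t t*(t + 1/m) * CF_t / (1+y/m)^(m*t + 2):
  t = 0.5000: term = 9.560054
  t = 1.0000: term = 28.021652
  t = 1.5000: term = 54.756525
  t = 2.0000: term = 89.165486
  t = 2.5000: term = 130.677313
  t = 3.0000: term = 178.747668
  t = 3.5000: term = 232.858059
  t = 4.0000: term = 292.514835
  t = 4.5000: term = 357.248211
  t = 5.0000: term = 426.611335
  t = 5.5000: term = 500.179387
  t = 6.0000: term = 577.548699
  t = 6.5000: term = 658.335922
  t = 7.0000: term = 742.177207
  t = 7.5000: term = 828.727428
  t = 8.0000: term = 917.659421
  t = 8.5000: term = 1008.663262
  t = 9.0000: term = 1101.445558
  t = 9.5000: term = 1195.728772
  t = 10.0000: term = 64279.083241
Convexity = (1/P) * sum = 73609.710035 / 952.562974 = 77.275426


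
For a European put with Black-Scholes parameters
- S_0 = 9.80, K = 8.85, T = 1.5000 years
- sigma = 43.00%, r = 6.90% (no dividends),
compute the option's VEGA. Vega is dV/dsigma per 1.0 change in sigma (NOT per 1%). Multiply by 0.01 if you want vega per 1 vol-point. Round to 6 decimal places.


Answer: Vega = 3.867737

Derivation:
d1 = 0.6534629616; d2 = 0.1268226669
phi(d1) = 0.3222442585; exp(-qT) = 1.0000000000; exp(-rT) = 0.9016760227
Vega = S * exp(-qT) * phi(d1) * sqrt(T) = 9.8000 * 1.0000000000 * 0.3222442585 * 1.2247448714 = 3.867737


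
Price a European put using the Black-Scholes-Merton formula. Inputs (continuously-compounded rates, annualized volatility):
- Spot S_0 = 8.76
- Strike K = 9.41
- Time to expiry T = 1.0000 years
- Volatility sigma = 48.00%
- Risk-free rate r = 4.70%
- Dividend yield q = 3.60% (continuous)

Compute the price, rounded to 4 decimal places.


Answer: Price = 1.9295

Derivation:
d1 = (ln(S/K) + (r - q + 0.5*sigma^2) * T) / (sigma * sqrt(T)) = 0.11379782
d2 = d1 - sigma * sqrt(T) = -0.36620218
exp(-rT) = 0.95408740; exp(-qT) = 0.96464029
P = K * exp(-rT) * N(-d2) - S_0 * exp(-qT) * N(-d1)
N(-d1) = 0.45469904; N(-d2) = 0.64289289
P = 9.4100 * 0.95408740 * 0.64289289 - 8.7600 * 0.96464029 * 0.45469904 = 1.9295


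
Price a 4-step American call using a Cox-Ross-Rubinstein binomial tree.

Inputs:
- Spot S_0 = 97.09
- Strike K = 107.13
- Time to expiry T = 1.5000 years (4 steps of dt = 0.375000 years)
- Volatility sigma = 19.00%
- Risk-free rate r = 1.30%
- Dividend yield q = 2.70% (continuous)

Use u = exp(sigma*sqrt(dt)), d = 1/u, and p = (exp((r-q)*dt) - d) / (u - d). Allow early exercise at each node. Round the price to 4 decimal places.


Answer: Price = V(0,0) = 4.9670

Derivation:
dt = T/N = 0.375000
u = exp(sigma*sqrt(dt)) = 1.123390; d = 1/u = 0.890163
p = (exp((r-q)*dt) - d) / (u - d) = 0.448494
Discount per step: exp(-r*dt) = 0.995137
Stock lattice S(k, i) with i counting down-moves:
  k=0: S(0,0) = 97.0900
  k=1: S(1,0) = 109.0699; S(1,1) = 86.4259
  k=2: S(2,0) = 122.5280; S(2,1) = 97.0900; S(2,2) = 76.9331
  k=3: S(3,0) = 137.6468; S(3,1) = 109.0699; S(3,2) = 86.4259; S(3,3) = 68.4830
  k=4: S(4,0) = 154.6310; S(4,1) = 122.5280; S(4,2) = 97.0900; S(4,3) = 76.9331; S(4,4) = 60.9611
Terminal payoffs V(N, i) = max(S_T - K, 0):
  V(4,0) = 47.500969; V(4,1) = 15.398041; V(4,2) = 0.000000; V(4,3) = 0.000000; V(4,4) = 0.000000
Backward induction: V(k, i) = exp(-r*dt) * [p * V(k+1, i) + (1-p) * V(k+1, i+1)]; then take max(V_cont, immediate exercise) for American.
  V(3,0) = exp(-r*dt) * [p*47.500969 + (1-p)*15.398041] = 29.651103; exercise = 30.516757; V(3,0) = max -> 30.516757
  V(3,1) = exp(-r*dt) * [p*15.398041 + (1-p)*0.000000] = 6.872341; exercise = 1.939920; V(3,1) = max -> 6.872341
  V(3,2) = exp(-r*dt) * [p*0.000000 + (1-p)*0.000000] = 0.000000; exercise = 0.000000; V(3,2) = max -> 0.000000
  V(3,3) = exp(-r*dt) * [p*0.000000 + (1-p)*0.000000] = 0.000000; exercise = 0.000000; V(3,3) = max -> 0.000000
  V(2,0) = exp(-r*dt) * [p*30.516757 + (1-p)*6.872341] = 17.391724; exercise = 15.398041; V(2,0) = max -> 17.391724
  V(2,1) = exp(-r*dt) * [p*6.872341 + (1-p)*0.000000] = 3.067213; exercise = 0.000000; V(2,1) = max -> 3.067213
  V(2,2) = exp(-r*dt) * [p*0.000000 + (1-p)*0.000000] = 0.000000; exercise = 0.000000; V(2,2) = max -> 0.000000
  V(1,0) = exp(-r*dt) * [p*17.391724 + (1-p)*3.067213] = 9.445508; exercise = 1.939920; V(1,0) = max -> 9.445508
  V(1,1) = exp(-r*dt) * [p*3.067213 + (1-p)*0.000000] = 1.368936; exercise = 0.000000; V(1,1) = max -> 1.368936
  V(0,0) = exp(-r*dt) * [p*9.445508 + (1-p)*1.368936] = 4.966956; exercise = 0.000000; V(0,0) = max -> 4.966956


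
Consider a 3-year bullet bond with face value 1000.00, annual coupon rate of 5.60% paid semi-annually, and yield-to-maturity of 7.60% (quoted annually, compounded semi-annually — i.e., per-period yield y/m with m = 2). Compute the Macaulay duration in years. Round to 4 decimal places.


Coupon per period c = face * coupon_rate / m = 28.000000
Periods per year m = 2; per-period yield y/m = 0.038000
Number of cashflows N = 6
Cashflows (t years, CF_t, discount factor 1/(1+y/m)^(m*t), PV):
  t = 0.5000: CF_t = 28.000000, DF = 0.963391, PV = 26.974952
  t = 1.0000: CF_t = 28.000000, DF = 0.928122, PV = 25.987430
  t = 1.5000: CF_t = 28.000000, DF = 0.894145, PV = 25.036059
  t = 2.0000: CF_t = 28.000000, DF = 0.861411, PV = 24.119518
  t = 2.5000: CF_t = 28.000000, DF = 0.829876, PV = 23.236529
  t = 3.0000: CF_t = 1028.000000, DF = 0.799495, PV = 821.881100
Price P = sum_t PV_t = 947.235588
Macaulay numerator sum_t t * PV_t:
  t * PV_t at t = 0.5000: 13.487476
  t * PV_t at t = 1.0000: 25.987430
  t * PV_t at t = 1.5000: 37.554089
  t * PV_t at t = 2.0000: 48.239035
  t * PV_t at t = 2.5000: 58.091324
  t * PV_t at t = 3.0000: 2465.643300
Macaulay duration D = (sum_t t * PV_t) / P = 2649.002654 / 947.235588 = 2.796562

Answer: Macaulay duration = 2.7966 years


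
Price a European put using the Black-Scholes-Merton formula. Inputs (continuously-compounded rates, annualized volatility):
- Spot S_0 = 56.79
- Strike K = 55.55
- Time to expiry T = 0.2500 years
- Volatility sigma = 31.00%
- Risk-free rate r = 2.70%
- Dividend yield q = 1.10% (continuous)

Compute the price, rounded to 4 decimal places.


Answer: Price = 2.7733

Derivation:
d1 = (ln(S/K) + (r - q + 0.5*sigma^2) * T) / (sigma * sqrt(T)) = 0.24573702
d2 = d1 - sigma * sqrt(T) = 0.09073702
exp(-rT) = 0.99327273; exp(-qT) = 0.99725378
P = K * exp(-rT) * N(-d2) - S_0 * exp(-qT) * N(-d1)
N(-d1) = 0.40294291; N(-d2) = 0.46385078
P = 55.5500 * 0.99327273 * 0.46385078 - 56.7900 * 0.99725378 * 0.40294291 = 2.7733


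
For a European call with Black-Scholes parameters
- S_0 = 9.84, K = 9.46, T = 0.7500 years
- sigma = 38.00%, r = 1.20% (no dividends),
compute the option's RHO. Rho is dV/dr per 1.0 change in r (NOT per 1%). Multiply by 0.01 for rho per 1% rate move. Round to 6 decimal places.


Answer: Rho = 3.466564

Derivation:
d1 = 0.3115665501; d2 = -0.0175231033
phi(d1) = 0.3800412837; exp(-qT) = 1.0000000000; exp(-rT) = 0.9910403788
N(d2) = 0.4930096509
Rho = K*T*exp(-rT)*N(d2) = 9.4600 * 0.7500 * 0.9910403788 * 0.4930096509 = 3.466564


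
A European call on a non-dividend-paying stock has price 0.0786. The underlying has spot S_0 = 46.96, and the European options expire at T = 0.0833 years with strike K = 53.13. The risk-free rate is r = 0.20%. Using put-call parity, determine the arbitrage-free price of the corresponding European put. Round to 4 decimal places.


Answer: Put price = 6.2397

Derivation:
Put-call parity: C - P = S_0 * exp(-qT) - K * exp(-rT).
S_0 * exp(-qT) = 46.9600 * 1.00000000 = 46.96000000
K * exp(-rT) = 53.1300 * 0.99983341 = 53.12114928
P = C - S*exp(-qT) + K*exp(-rT)
P = 0.0786 - 46.96000000 + 53.12114928 = 6.2397


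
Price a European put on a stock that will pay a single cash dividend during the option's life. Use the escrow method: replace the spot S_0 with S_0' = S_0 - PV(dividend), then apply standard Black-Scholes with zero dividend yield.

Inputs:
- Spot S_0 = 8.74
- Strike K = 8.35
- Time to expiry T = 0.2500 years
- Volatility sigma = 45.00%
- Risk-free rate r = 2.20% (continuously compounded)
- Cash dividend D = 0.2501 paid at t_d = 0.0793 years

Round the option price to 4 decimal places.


PV(D) = D * exp(-r * t_d) = 0.2501 * 0.99825692 = 0.24966406
S_0' = S_0 - PV(D) = 8.7400 - 0.24966406 = 8.49033594
d1 = (ln(S_0'/K) + (r + sigma^2/2)*T) / (sigma*sqrt(T)) = 0.21102013
d2 = d1 - sigma*sqrt(T) = -0.01397987
exp(-rT) = 0.99451510
N(-d1) = 0.41643578; N(-d2) = 0.50557698
P = K * exp(-rT) * N(-d2) - S_0' * N(-d1) = 8.3500 * 0.99451510 * 0.50557698 - 8.49033594 * 0.41643578 = 0.6627

Answer: Price = 0.6627


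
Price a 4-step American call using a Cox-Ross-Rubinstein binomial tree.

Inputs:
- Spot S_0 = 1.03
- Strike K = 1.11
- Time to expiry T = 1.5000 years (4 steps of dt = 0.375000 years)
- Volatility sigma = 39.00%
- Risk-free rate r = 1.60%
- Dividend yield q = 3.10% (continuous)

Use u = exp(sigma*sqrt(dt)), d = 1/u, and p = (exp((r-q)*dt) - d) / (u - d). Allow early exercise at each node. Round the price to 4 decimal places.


Answer: Price = V(0,0) = 0.1501

Derivation:
dt = T/N = 0.375000
u = exp(sigma*sqrt(dt)) = 1.269757; d = 1/u = 0.787552
p = (exp((r-q)*dt) - d) / (u - d) = 0.428943
Discount per step: exp(-r*dt) = 0.994018
Stock lattice S(k, i) with i counting down-moves:
  k=0: S(0,0) = 1.0300
  k=1: S(1,0) = 1.3078; S(1,1) = 0.8112
  k=2: S(2,0) = 1.6607; S(2,1) = 1.0300; S(2,2) = 0.6388
  k=3: S(3,0) = 2.1086; S(3,1) = 1.3078; S(3,2) = 0.8112; S(3,3) = 0.5031
  k=4: S(4,0) = 2.6774; S(4,1) = 1.6607; S(4,2) = 1.0300; S(4,3) = 0.6388; S(4,4) = 0.3962
Terminal payoffs V(N, i) = max(S_T - K, 0):
  V(4,0) = 1.567436; V(4,1) = 0.550650; V(4,2) = 0.000000; V(4,3) = 0.000000; V(4,4) = 0.000000
Backward induction: V(k, i) = exp(-r*dt) * [p * V(k+1, i) + (1-p) * V(k+1, i+1)]; then take max(V_cont, immediate exercise) for American.
  V(3,0) = exp(-r*dt) * [p*1.567436 + (1-p)*0.550650] = 0.980891; exercise = 0.998622; V(3,0) = max -> 0.998622
  V(3,1) = exp(-r*dt) * [p*0.550650 + (1-p)*0.000000] = 0.234785; exercise = 0.197849; V(3,1) = max -> 0.234785
  V(3,2) = exp(-r*dt) * [p*0.000000 + (1-p)*0.000000] = 0.000000; exercise = 0.000000; V(3,2) = max -> 0.000000
  V(3,3) = exp(-r*dt) * [p*0.000000 + (1-p)*0.000000] = 0.000000; exercise = 0.000000; V(3,3) = max -> 0.000000
  V(2,0) = exp(-r*dt) * [p*0.998622 + (1-p)*0.234785] = 0.559063; exercise = 0.550650; V(2,0) = max -> 0.559063
  V(2,1) = exp(-r*dt) * [p*0.234785 + (1-p)*0.000000] = 0.100107; exercise = 0.000000; V(2,1) = max -> 0.100107
  V(2,2) = exp(-r*dt) * [p*0.000000 + (1-p)*0.000000] = 0.000000; exercise = 0.000000; V(2,2) = max -> 0.000000
  V(1,0) = exp(-r*dt) * [p*0.559063 + (1-p)*0.100107] = 0.295197; exercise = 0.197849; V(1,0) = max -> 0.295197
  V(1,1) = exp(-r*dt) * [p*0.100107 + (1-p)*0.000000] = 0.042683; exercise = 0.000000; V(1,1) = max -> 0.042683
  V(0,0) = exp(-r*dt) * [p*0.295197 + (1-p)*0.042683] = 0.150094; exercise = 0.000000; V(0,0) = max -> 0.150094


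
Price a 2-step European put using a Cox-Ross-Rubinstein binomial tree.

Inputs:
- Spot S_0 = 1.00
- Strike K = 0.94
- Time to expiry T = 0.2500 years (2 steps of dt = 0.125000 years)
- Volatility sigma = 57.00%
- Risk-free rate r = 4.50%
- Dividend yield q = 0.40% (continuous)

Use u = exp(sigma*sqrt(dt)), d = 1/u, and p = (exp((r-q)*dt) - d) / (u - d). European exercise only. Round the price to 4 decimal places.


Answer: Price = V(0,0) = 0.0776

Derivation:
dt = T/N = 0.125000
u = exp(sigma*sqrt(dt)) = 1.223267; d = 1/u = 0.817483
p = (exp((r-q)*dt) - d) / (u - d) = 0.462451
Discount per step: exp(-r*dt) = 0.994391
Stock lattice S(k, i) with i counting down-moves:
  k=0: S(0,0) = 1.0000
  k=1: S(1,0) = 1.2233; S(1,1) = 0.8175
  k=2: S(2,0) = 1.4964; S(2,1) = 1.0000; S(2,2) = 0.6683
Terminal payoffs V(N, i) = max(K - S_T, 0):
  V(2,0) = 0.000000; V(2,1) = 0.000000; V(2,2) = 0.271722
Backward induction: V(k, i) = exp(-r*dt) * [p * V(k+1, i) + (1-p) * V(k+1, i+1)].
  V(1,0) = exp(-r*dt) * [p*0.000000 + (1-p)*0.000000] = 0.000000
  V(1,1) = exp(-r*dt) * [p*0.000000 + (1-p)*0.271722] = 0.145245
  V(0,0) = exp(-r*dt) * [p*0.000000 + (1-p)*0.145245] = 0.077638


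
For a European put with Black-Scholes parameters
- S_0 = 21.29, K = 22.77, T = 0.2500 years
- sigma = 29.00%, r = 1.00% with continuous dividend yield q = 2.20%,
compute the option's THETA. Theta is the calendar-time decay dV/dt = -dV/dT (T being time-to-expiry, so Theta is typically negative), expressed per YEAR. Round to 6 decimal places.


d1 = -0.4116820770; d2 = -0.5566820770
phi(d1) = 0.3665282796; exp(-qT) = 0.9945150973; exp(-rT) = 0.9975031224
Theta = -S*exp(-qT)*phi(d1)*sigma/(2*sqrt(T)) + r*K*exp(-rT)*N(-d2) - q*S*exp(-qT)*N(-d1)
N(-d1) = 0.6597137683; N(-d2) = 0.7111276677; sqrt(T) = 0.5000000000
Term 1 = -21.2900 * 0.9945150973 * 0.3665282796 * 0.2900 / (2 * 0.5000000000) = -2.2505700136
Term 2 = 0.0100 * 22.7700 * 0.9975031224 * 0.7111276677 = 0.1615194661
Term 3 = -0.0220 * 21.2900 * 0.9945150973 * 0.6597137683 = -0.3073019178
Theta = -2.2505700136 + (0.1615194661) + (-0.3073019178) = -2.396352

Answer: Theta = -2.396352


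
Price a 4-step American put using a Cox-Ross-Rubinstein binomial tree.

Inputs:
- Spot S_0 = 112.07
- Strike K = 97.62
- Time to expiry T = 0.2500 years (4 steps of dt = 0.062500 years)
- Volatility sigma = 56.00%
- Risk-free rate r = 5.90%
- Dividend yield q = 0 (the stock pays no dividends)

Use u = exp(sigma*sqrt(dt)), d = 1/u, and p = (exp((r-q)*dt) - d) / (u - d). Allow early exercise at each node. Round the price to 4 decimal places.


Answer: Price = V(0,0) = 5.9645

Derivation:
dt = T/N = 0.062500
u = exp(sigma*sqrt(dt)) = 1.150274; d = 1/u = 0.869358
p = (exp((r-q)*dt) - d) / (u - d) = 0.478208
Discount per step: exp(-r*dt) = 0.996319
Stock lattice S(k, i) with i counting down-moves:
  k=0: S(0,0) = 112.0700
  k=1: S(1,0) = 128.9112; S(1,1) = 97.4290
  k=2: S(2,0) = 148.2832; S(2,1) = 112.0700; S(2,2) = 84.7007
  k=3: S(3,0) = 170.5662; S(3,1) = 128.9112; S(3,2) = 97.4290; S(3,3) = 73.6352
  k=4: S(4,0) = 196.1979; S(4,1) = 148.2832; S(4,2) = 112.0700; S(4,3) = 84.7007; S(4,4) = 64.0154
Terminal payoffs V(N, i) = max(K - S_T, 0):
  V(4,0) = 0.000000; V(4,1) = 0.000000; V(4,2) = 0.000000; V(4,3) = 12.919316; V(4,4) = 33.604600
Backward induction: V(k, i) = exp(-r*dt) * [p * V(k+1, i) + (1-p) * V(k+1, i+1)]; then take max(V_cont, immediate exercise) for American.
  V(3,0) = exp(-r*dt) * [p*0.000000 + (1-p)*0.000000] = 0.000000; exercise = 0.000000; V(3,0) = max -> 0.000000
  V(3,1) = exp(-r*dt) * [p*0.000000 + (1-p)*0.000000] = 0.000000; exercise = 0.000000; V(3,1) = max -> 0.000000
  V(3,2) = exp(-r*dt) * [p*0.000000 + (1-p)*12.919316] = 6.716383; exercise = 0.191023; V(3,2) = max -> 6.716383
  V(3,3) = exp(-r*dt) * [p*12.919316 + (1-p)*33.604600] = 23.625452; exercise = 23.984763; V(3,3) = max -> 23.984763
  V(2,0) = exp(-r*dt) * [p*0.000000 + (1-p)*0.000000] = 0.000000; exercise = 0.000000; V(2,0) = max -> 0.000000
  V(2,1) = exp(-r*dt) * [p*0.000000 + (1-p)*6.716383] = 3.491656; exercise = 0.000000; V(2,1) = max -> 3.491656
  V(2,2) = exp(-r*dt) * [p*6.716383 + (1-p)*23.984763] = 15.668999; exercise = 12.919316; V(2,2) = max -> 15.668999
  V(1,0) = exp(-r*dt) * [p*0.000000 + (1-p)*3.491656] = 1.815212; exercise = 0.000000; V(1,0) = max -> 1.815212
  V(1,1) = exp(-r*dt) * [p*3.491656 + (1-p)*15.668999] = 9.809457; exercise = 0.191023; V(1,1) = max -> 9.809457
  V(0,0) = exp(-r*dt) * [p*1.815212 + (1-p)*9.809457] = 5.964510; exercise = 0.000000; V(0,0) = max -> 5.964510


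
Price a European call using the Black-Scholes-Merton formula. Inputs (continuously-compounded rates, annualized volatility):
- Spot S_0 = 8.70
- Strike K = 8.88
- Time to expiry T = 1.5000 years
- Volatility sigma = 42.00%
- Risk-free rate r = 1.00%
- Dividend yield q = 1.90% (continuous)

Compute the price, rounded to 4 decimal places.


Answer: Price = 1.6035

Derivation:
d1 = (ln(S/K) + (r - q + 0.5*sigma^2) * T) / (sigma * sqrt(T)) = 0.19114082
d2 = d1 - sigma * sqrt(T) = -0.32325203
exp(-rT) = 0.98511194; exp(-qT) = 0.97190229
C = S_0 * exp(-qT) * N(d1) - K * exp(-rT) * N(d2)
N(d1) = 0.57579236; N(d2) = 0.37325219
C = 8.7000 * 0.97190229 * 0.57579236 - 8.8800 * 0.98511194 * 0.37325219 = 1.6035


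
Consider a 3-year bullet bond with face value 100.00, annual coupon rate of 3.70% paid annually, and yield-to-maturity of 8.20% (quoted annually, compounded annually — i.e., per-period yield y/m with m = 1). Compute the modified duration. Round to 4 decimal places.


Answer: Modified duration = 2.6682

Derivation:
Coupon per period c = face * coupon_rate / m = 3.700000
Periods per year m = 1; per-period yield y/m = 0.082000
Number of cashflows N = 3
Cashflows (t years, CF_t, discount factor 1/(1+y/m)^(m*t), PV):
  t = 1.0000: CF_t = 3.700000, DF = 0.924214, PV = 3.419593
  t = 2.0000: CF_t = 3.700000, DF = 0.854172, PV = 3.160437
  t = 3.0000: CF_t = 103.700000, DF = 0.789438, PV = 81.864756
Price P = sum_t PV_t = 88.444787
First compute Macaulay numerator sum_t t * PV_t:
  t * PV_t at t = 1.0000: 3.419593
  t * PV_t at t = 2.0000: 6.320875
  t * PV_t at t = 3.0000: 245.594269
Macaulay duration D = 255.334738 / 88.444787 = 2.886939
Modified duration = D / (1 + y/m) = 2.886939 / (1 + 0.082000) = 2.668151


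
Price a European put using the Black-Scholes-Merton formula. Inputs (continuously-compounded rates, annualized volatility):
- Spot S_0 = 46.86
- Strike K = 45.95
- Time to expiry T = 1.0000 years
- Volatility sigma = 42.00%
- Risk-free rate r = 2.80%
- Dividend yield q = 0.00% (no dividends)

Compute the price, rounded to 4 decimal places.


d1 = (ln(S/K) + (r - q + 0.5*sigma^2) * T) / (sigma * sqrt(T)) = 0.32335853
d2 = d1 - sigma * sqrt(T) = -0.09664147
exp(-rT) = 0.97238837; exp(-qT) = 1.00000000
P = K * exp(-rT) * N(-d2) - S_0 * exp(-qT) * N(-d1)
N(-d1) = 0.37321186; N(-d2) = 0.53849444
P = 45.9500 * 0.97238837 * 0.53849444 - 46.8600 * 1.00000000 * 0.37321186 = 6.5719

Answer: Price = 6.5719


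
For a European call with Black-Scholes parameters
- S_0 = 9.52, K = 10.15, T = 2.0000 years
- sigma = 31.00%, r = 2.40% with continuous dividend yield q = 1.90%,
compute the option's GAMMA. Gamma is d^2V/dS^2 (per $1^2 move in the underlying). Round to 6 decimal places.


Answer: Gamma = 0.091601

Derivation:
d1 = 0.0958497916; d2 = -0.3425564127
phi(d1) = 0.3971139052; exp(-qT) = 0.9627129409; exp(-rT) = 0.9531337871
Gamma = exp(-qT) * phi(d1) / (S * sigma * sqrt(T)) = 0.9627129409 * 0.3971139052 / (9.5200 * 0.3100 * 1.4142135624) = 0.091601


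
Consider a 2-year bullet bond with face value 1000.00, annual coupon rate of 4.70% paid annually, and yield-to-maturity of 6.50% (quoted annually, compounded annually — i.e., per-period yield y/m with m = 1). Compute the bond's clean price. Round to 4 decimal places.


Coupon per period c = face * coupon_rate / m = 47.000000
Periods per year m = 1; per-period yield y/m = 0.065000
Number of cashflows N = 2
Cashflows (t years, CF_t, discount factor 1/(1+y/m)^(m*t), PV):
  t = 1.0000: CF_t = 47.000000, DF = 0.938967, PV = 44.131455
  t = 2.0000: CF_t = 1047.000000, DF = 0.881659, PV = 923.097269
Price P = sum_t PV_t = 967.228724

Answer: Price = 967.2287


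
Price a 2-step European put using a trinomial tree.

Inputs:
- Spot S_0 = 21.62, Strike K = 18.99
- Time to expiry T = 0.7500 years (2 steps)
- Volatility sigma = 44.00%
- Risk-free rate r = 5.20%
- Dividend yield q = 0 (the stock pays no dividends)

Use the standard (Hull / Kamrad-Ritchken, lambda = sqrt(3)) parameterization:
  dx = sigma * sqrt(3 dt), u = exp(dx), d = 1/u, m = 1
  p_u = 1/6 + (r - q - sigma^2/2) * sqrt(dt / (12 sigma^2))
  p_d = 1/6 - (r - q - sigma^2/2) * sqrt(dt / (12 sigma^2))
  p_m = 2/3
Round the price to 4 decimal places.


Answer: Price = V(0,0) = 1.6305

Derivation:
dt = T/N = 0.375000; dx = sigma*sqrt(3*dt) = 0.466690
u = exp(dx) = 1.594708; d = 1/u = 0.627074
p_u = 0.148668, p_m = 0.666667, p_d = 0.184666
Discount per step: exp(-r*dt) = 0.980689
Stock lattice S(k, j) with j the centered position index:
  k=0: S(0,+0) = 21.6200
  k=1: S(1,-1) = 13.5573; S(1,+0) = 21.6200; S(1,+1) = 34.4776
  k=2: S(2,-2) = 8.5015; S(2,-1) = 13.5573; S(2,+0) = 21.6200; S(2,+1) = 34.4776; S(2,+2) = 54.9817
Terminal payoffs V(N, j) = max(K - S_T, 0):
  V(2,-2) = 10.488540; V(2,-1) = 5.432657; V(2,+0) = 0.000000; V(2,+1) = 0.000000; V(2,+2) = 0.000000
Backward induction: V(k, j) = exp(-r*dt) * [p_u * V(k+1, j+1) + p_m * V(k+1, j) + p_d * V(k+1, j-1)]
  V(1,-1) = exp(-r*dt) * [p_u*0.000000 + p_m*5.432657 + p_d*10.488540] = 5.451302
  V(1,+0) = exp(-r*dt) * [p_u*0.000000 + p_m*0.000000 + p_d*5.432657] = 0.983852
  V(1,+1) = exp(-r*dt) * [p_u*0.000000 + p_m*0.000000 + p_d*0.000000] = 0.000000
  V(0,+0) = exp(-r*dt) * [p_u*0.000000 + p_m*0.983852 + p_d*5.451302] = 1.630464
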